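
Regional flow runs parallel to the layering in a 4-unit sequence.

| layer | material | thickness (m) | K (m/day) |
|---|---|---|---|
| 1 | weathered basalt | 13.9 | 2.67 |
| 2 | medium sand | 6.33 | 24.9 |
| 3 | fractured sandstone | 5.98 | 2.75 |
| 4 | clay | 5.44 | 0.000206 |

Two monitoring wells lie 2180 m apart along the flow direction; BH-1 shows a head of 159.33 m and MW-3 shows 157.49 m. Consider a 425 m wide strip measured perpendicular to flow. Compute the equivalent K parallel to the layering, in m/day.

6.67

Flow is parallel to layering, so each bed carries its own Darcy discharge and the transmissivities add.
Σ(K_i·b_i) = 2.67×13.9 + 24.9×6.33 + 2.75×5.98 + 0.000206×5.44 = 211.2 m²/day.
Total thickness b = 31.65 m, so K_eq = Σ(K_i·b_i)/b = 6.672 m/day.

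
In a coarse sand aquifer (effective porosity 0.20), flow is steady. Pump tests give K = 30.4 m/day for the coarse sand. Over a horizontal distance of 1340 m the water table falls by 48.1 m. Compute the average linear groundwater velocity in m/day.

Hydraulic gradient i = Δh / L = 48.1 / 1340 = 0.03590.
Darcy flux q = K · i = 30.40 × 0.03590 = 1.091 m/day.
Seepage velocity v = q / n_e = 1.091 / 0.20 = 5.456 m/day.

5.46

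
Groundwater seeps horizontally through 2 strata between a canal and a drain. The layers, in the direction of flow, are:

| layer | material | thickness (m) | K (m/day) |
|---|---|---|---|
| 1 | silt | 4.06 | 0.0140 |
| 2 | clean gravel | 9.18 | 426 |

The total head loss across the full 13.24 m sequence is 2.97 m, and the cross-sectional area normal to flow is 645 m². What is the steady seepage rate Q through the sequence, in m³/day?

6.61

Flow is perpendicular to layering, so the layers act in series and the equivalent K is the thickness-weighted harmonic mean.
Total thickness L = 4.06 + 9.18 = 13.24 m.
Σ(b_i/K_i) = 4.06/0.0140 + 9.18/426 = 290.0 d.
K_eq = L / Σ(b_i/K_i) = 13.24 / 290.0 = 0.04565 m/day.
Q = K_eq · A · (Δh/L) = 0.04565 × 645 × (2.97/13.24) = 6.605 m³/day.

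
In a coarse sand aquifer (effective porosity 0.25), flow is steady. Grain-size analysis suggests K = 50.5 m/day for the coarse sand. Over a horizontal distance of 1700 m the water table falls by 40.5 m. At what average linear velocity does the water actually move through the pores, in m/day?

Hydraulic gradient i = Δh / L = 40.5 / 1700 = 0.02382.
Darcy flux q = K · i = 50.50 × 0.02382 = 1.203 m/day.
Seepage velocity v = q / n_e = 1.203 / 0.25 = 4.812 m/day.

4.81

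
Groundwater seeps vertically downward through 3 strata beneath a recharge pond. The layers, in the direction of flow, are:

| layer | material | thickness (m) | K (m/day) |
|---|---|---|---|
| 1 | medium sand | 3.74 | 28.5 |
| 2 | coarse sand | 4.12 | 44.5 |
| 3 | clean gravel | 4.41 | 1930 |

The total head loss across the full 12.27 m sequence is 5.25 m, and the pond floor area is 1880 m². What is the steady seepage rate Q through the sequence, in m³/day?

Flow is perpendicular to layering, so the layers act in series and the equivalent K is the thickness-weighted harmonic mean.
Total thickness L = 3.74 + 4.12 + 4.41 = 12.27 m.
Σ(b_i/K_i) = 3.74/28.5 + 4.12/44.5 + 4.41/1930 = 0.2261 d.
K_eq = L / Σ(b_i/K_i) = 12.27 / 0.2261 = 54.27 m/day.
Q = K_eq · A · (Δh/L) = 54.27 × 1880 × (5.25/12.27) = 43654 m³/day.

43700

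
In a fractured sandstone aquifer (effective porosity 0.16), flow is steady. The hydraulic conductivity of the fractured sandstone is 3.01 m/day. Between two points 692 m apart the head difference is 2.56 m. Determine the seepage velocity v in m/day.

Hydraulic gradient i = Δh / L = 2.56 / 692 = 0.003699.
Darcy flux q = K · i = 3.010 × 0.003699 = 0.01114 m/day.
Seepage velocity v = q / n_e = 0.01114 / 0.16 = 0.06960 m/day.

0.0696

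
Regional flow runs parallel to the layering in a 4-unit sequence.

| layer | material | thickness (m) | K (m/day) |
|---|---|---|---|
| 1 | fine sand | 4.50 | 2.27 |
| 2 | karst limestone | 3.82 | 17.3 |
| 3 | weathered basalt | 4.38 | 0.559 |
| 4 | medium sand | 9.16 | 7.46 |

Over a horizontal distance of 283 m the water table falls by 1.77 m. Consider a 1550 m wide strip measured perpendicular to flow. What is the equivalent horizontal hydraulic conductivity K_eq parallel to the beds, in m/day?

Flow is parallel to layering, so each bed carries its own Darcy discharge and the transmissivities add.
Σ(K_i·b_i) = 2.27×4.50 + 17.3×3.82 + 0.559×4.38 + 7.46×9.16 = 147.1 m²/day.
Total thickness b = 21.86 m, so K_eq = Σ(K_i·b_i)/b = 6.728 m/day.

6.73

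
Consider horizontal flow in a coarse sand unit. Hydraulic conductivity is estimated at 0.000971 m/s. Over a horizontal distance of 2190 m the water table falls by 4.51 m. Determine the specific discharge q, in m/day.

Convert K: 0.000971 m/s × 86400 = 83.89 m/day.
Hydraulic gradient i = Δh / L = 4.51 / 2190 = 0.002059.
Specific discharge q = K · i = 83.89 × 0.002059 = 0.1728 m/day.

0.173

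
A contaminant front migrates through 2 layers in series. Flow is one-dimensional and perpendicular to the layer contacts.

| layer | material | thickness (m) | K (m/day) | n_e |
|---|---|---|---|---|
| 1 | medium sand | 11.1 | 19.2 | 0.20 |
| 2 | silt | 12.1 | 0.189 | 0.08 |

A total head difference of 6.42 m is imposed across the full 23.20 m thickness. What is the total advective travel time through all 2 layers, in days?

32.1

With flow normal to the layers, continuity requires the same specific discharge q through every layer.
Σ(b_i/K_i) = 11.1/19.2 + 12.1/0.189 = 64.60 d.
q = Δh / Σ(b_i/K_i) = 6.42 / 64.60 = 0.09938 m/day.
In each layer the seepage velocity is v_i = q/n_i, so the layer transit time is t_i = b_i·n_i / q:
  layer 1 (medium sand): t_1 = 11.1 × 0.20 / 0.09938 = 22.34 d
  layer 2 (silt): t_2 = 12.1 × 0.08 / 0.09938 = 9.740 d
Total t = Σ t_i = 32.08 days.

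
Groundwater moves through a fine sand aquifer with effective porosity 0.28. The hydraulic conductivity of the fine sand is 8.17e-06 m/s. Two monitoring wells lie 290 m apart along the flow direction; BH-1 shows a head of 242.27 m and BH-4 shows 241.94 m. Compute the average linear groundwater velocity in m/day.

0.00287

Convert K: 8.17e-06 m/s × 86400 = 0.7059 m/day.
Hydraulic gradient i = (242.27 − 241.94) / 290 = 0.33 / 290 = 0.001138.
Darcy flux q = K · i = 0.7059 × 0.001138 = 0.0008033 m/day.
Seepage velocity v = q / n_e = 0.0008033 / 0.28 = 0.002869 m/day.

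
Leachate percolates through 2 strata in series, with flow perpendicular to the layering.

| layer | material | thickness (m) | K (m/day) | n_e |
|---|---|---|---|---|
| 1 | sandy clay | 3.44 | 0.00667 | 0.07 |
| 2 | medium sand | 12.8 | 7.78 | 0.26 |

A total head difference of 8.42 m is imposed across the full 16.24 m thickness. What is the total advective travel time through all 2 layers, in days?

219

With flow normal to the layers, continuity requires the same specific discharge q through every layer.
Σ(b_i/K_i) = 3.44/0.00667 + 12.8/7.78 = 517.4 d.
q = Δh / Σ(b_i/K_i) = 8.42 / 517.4 = 0.01627 m/day.
In each layer the seepage velocity is v_i = q/n_i, so the layer transit time is t_i = b_i·n_i / q:
  layer 1 (sandy clay): t_1 = 3.44 × 0.07 / 0.01627 = 14.80 d
  layer 2 (medium sand): t_2 = 12.8 × 0.26 / 0.01627 = 204.5 d
Total t = Σ t_i = 219.3 days.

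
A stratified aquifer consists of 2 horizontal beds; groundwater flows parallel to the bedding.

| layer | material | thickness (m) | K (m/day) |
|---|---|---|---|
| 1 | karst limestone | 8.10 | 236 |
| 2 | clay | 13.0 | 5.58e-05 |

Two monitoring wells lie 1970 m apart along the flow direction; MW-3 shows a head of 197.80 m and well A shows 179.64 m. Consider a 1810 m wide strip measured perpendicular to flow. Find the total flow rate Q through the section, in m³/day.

31900

Flow is parallel to layering, so each bed carries its own Darcy discharge and the transmissivities add.
Σ(K_i·b_i) = 236×8.10 + 5.58e-05×13.0 = 1912 m²/day.
Hydraulic gradient i = (197.80 − 179.64) / 1970 = 18.16 / 1970 = 0.009218.
Q = Σ(K_i·b_i) · W · i = 1912 × 1810 × 0.009218 = 31895 m³/day.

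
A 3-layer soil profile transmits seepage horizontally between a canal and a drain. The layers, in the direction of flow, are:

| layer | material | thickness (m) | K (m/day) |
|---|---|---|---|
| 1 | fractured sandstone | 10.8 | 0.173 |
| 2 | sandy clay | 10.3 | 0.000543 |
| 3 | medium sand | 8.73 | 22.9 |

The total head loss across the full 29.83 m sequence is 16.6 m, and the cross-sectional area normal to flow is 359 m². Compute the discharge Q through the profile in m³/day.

0.313

Flow is perpendicular to layering, so the layers act in series and the equivalent K is the thickness-weighted harmonic mean.
Total thickness L = 10.8 + 10.3 + 8.73 = 29.83 m.
Σ(b_i/K_i) = 10.8/0.173 + 10.3/0.000543 + 8.73/22.9 = 19032 d.
K_eq = L / Σ(b_i/K_i) = 29.83 / 19032 = 0.001567 m/day.
Q = K_eq · A · (Δh/L) = 0.001567 × 359 × (16.6/29.83) = 0.3131 m³/day.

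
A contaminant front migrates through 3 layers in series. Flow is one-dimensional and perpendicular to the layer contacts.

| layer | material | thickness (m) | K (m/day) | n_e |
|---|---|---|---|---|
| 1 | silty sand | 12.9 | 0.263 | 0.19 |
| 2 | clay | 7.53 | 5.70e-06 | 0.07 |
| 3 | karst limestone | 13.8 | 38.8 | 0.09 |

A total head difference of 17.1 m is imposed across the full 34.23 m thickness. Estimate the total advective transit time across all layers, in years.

With flow normal to the layers, continuity requires the same specific discharge q through every layer.
Σ(b_i/K_i) = 12.9/0.263 + 7.53/5.70e-06 + 13.8/38.8 = 1.321e+06 d.
q = Δh / Σ(b_i/K_i) = 17.1 / 1.321e+06 = 1.294e-05 m/day.
In each layer the seepage velocity is v_i = q/n_i, so the layer transit time is t_i = b_i·n_i / q:
  layer 1 (silty sand): t_1 = 12.9 × 0.19 / 1.294e-05 = 1.894e+05 d
  layer 2 (clay): t_2 = 7.53 × 0.07 / 1.294e-05 = 40722 d
  layer 3 (karst limestone): t_3 = 13.8 × 0.09 / 1.294e-05 = 95954 d
Total t = Σ t_i = 3.260e+05 days = 892.6 years.

893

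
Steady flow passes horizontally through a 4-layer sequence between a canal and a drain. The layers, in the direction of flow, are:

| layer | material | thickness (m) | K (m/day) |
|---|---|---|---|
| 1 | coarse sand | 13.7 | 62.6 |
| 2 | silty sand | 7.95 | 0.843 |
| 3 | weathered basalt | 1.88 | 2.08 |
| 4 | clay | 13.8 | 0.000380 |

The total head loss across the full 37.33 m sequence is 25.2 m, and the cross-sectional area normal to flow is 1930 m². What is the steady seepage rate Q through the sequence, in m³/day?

1.34

Flow is perpendicular to layering, so the layers act in series and the equivalent K is the thickness-weighted harmonic mean.
Total thickness L = 13.7 + 7.95 + 1.88 + 13.8 = 37.33 m.
Σ(b_i/K_i) = 13.7/62.6 + 7.95/0.843 + 1.88/2.08 + 13.8/0.000380 = 36326 d.
K_eq = L / Σ(b_i/K_i) = 37.33 / 36326 = 0.001028 m/day.
Q = K_eq · A · (Δh/L) = 0.001028 × 1930 × (25.2/37.33) = 1.339 m³/day.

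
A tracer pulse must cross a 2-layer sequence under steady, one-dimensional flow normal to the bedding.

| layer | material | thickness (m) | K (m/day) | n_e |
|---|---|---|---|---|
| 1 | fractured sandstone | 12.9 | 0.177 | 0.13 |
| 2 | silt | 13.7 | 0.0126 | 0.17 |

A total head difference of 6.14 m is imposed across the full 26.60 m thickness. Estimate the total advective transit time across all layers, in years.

With flow normal to the layers, continuity requires the same specific discharge q through every layer.
Σ(b_i/K_i) = 12.9/0.177 + 13.7/0.0126 = 1160 d.
q = Δh / Σ(b_i/K_i) = 6.14 / 1160 = 0.005292 m/day.
In each layer the seepage velocity is v_i = q/n_i, so the layer transit time is t_i = b_i·n_i / q:
  layer 1 (fractured sandstone): t_1 = 12.9 × 0.13 / 0.005292 = 316.9 d
  layer 2 (silt): t_2 = 13.7 × 0.17 / 0.005292 = 440.1 d
Total t = Σ t_i = 757.0 days = 2.072 years.

2.07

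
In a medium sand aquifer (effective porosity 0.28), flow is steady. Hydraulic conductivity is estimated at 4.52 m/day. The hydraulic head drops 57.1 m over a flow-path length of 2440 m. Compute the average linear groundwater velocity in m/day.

0.378

Hydraulic gradient i = Δh / L = 57.1 / 2440 = 0.02340.
Darcy flux q = K · i = 4.520 × 0.02340 = 0.1058 m/day.
Seepage velocity v = q / n_e = 0.1058 / 0.28 = 0.3778 m/day.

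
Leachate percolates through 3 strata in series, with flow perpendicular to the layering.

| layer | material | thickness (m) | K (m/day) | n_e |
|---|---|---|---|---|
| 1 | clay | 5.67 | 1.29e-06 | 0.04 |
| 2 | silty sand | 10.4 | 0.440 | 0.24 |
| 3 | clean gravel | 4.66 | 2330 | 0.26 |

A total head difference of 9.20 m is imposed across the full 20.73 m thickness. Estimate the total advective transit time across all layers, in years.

5150

With flow normal to the layers, continuity requires the same specific discharge q through every layer.
Σ(b_i/K_i) = 5.67/1.29e-06 + 10.4/0.440 + 4.66/2330 = 4.395e+06 d.
q = Δh / Σ(b_i/K_i) = 9.20 / 4.395e+06 = 2.093e-06 m/day.
In each layer the seepage velocity is v_i = q/n_i, so the layer transit time is t_i = b_i·n_i / q:
  layer 1 (clay): t_1 = 5.67 × 0.04 / 2.093e-06 = 1.084e+05 d
  layer 2 (silty sand): t_2 = 10.4 × 0.24 / 2.093e-06 = 1.192e+06 d
  layer 3 (clean gravel): t_3 = 4.66 × 0.26 / 2.093e-06 = 5.789e+05 d
Total t = Σ t_i = 1.880e+06 days = 5146 years.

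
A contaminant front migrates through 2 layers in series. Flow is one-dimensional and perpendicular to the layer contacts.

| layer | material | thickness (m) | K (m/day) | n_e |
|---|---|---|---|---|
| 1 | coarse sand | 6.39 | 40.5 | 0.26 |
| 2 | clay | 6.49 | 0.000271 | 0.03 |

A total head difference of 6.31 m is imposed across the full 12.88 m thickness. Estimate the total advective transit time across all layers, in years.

With flow normal to the layers, continuity requires the same specific discharge q through every layer.
Σ(b_i/K_i) = 6.39/40.5 + 6.49/0.000271 = 23948 d.
q = Δh / Σ(b_i/K_i) = 6.31 / 23948 = 0.0002635 m/day.
In each layer the seepage velocity is v_i = q/n_i, so the layer transit time is t_i = b_i·n_i / q:
  layer 1 (coarse sand): t_1 = 6.39 × 0.26 / 0.0002635 = 6306 d
  layer 2 (clay): t_2 = 6.49 × 0.03 / 0.0002635 = 738.9 d
Total t = Σ t_i = 7045 days = 19.29 years.

19.3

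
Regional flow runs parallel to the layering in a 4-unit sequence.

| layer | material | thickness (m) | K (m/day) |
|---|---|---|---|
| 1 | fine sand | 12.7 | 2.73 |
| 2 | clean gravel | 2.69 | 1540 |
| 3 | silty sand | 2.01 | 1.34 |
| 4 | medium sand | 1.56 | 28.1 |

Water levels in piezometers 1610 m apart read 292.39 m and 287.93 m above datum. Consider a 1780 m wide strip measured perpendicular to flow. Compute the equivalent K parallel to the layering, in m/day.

223

Flow is parallel to layering, so each bed carries its own Darcy discharge and the transmissivities add.
Σ(K_i·b_i) = 2.73×12.7 + 1540×2.69 + 1.34×2.01 + 28.1×1.56 = 4224 m²/day.
Total thickness b = 18.96 m, so K_eq = Σ(K_i·b_i)/b = 222.8 m/day.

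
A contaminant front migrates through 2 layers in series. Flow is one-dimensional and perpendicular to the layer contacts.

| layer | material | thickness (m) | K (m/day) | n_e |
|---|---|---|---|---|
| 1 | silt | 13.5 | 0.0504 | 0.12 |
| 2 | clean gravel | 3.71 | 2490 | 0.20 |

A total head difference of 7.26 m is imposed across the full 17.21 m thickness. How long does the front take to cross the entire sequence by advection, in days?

87.1

With flow normal to the layers, continuity requires the same specific discharge q through every layer.
Σ(b_i/K_i) = 13.5/0.0504 + 3.71/2490 = 267.9 d.
q = Δh / Σ(b_i/K_i) = 7.26 / 267.9 = 0.02710 m/day.
In each layer the seepage velocity is v_i = q/n_i, so the layer transit time is t_i = b_i·n_i / q:
  layer 1 (silt): t_1 = 13.5 × 0.12 / 0.02710 = 59.77 d
  layer 2 (clean gravel): t_2 = 3.71 × 0.20 / 0.02710 = 27.38 d
Total t = Σ t_i = 87.15 days.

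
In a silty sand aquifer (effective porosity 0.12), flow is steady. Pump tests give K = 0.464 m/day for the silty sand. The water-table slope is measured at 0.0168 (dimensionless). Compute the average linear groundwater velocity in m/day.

0.0650

Hydraulic gradient i = 0.0168.
Darcy flux q = K · i = 0.4640 × 0.01680 = 0.007795 m/day.
Seepage velocity v = q / n_e = 0.007795 / 0.12 = 0.06496 m/day.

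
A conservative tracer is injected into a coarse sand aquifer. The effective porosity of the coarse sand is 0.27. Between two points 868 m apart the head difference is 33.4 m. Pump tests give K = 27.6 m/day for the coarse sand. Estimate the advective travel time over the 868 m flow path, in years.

0.604

Hydraulic gradient i = Δh / L = 33.4 / 868 = 0.03848.
Darcy flux q = K · i = 27.60 × 0.03848 = 1.062 m/day.
Seepage velocity v = q / n_e = 1.062 / 0.27 = 3.933 m/day.
Travel time t = L / v = 868 / 3.933 = 220.7 days = 0.6042 years.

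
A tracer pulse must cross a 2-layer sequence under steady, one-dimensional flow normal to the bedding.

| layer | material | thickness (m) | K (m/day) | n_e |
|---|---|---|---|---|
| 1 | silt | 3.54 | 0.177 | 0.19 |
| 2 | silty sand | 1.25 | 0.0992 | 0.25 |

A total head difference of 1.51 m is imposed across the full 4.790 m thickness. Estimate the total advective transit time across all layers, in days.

With flow normal to the layers, continuity requires the same specific discharge q through every layer.
Σ(b_i/K_i) = 3.54/0.177 + 1.25/0.0992 = 32.60 d.
q = Δh / Σ(b_i/K_i) = 1.51 / 32.60 = 0.04632 m/day.
In each layer the seepage velocity is v_i = q/n_i, so the layer transit time is t_i = b_i·n_i / q:
  layer 1 (silt): t_1 = 3.54 × 0.19 / 0.04632 = 14.52 d
  layer 2 (silty sand): t_2 = 1.25 × 0.25 / 0.04632 = 6.747 d
Total t = Σ t_i = 21.27 days.

21.3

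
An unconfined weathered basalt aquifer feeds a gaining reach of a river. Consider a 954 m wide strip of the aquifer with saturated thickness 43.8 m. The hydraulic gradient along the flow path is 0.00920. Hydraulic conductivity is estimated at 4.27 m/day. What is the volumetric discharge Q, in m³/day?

Cross-sectional area A = 954 × 43.8 = 41785 m².
Hydraulic gradient i = 0.00920.
Darcy's law: Q = K · A · i = 4.270 × 41785 × 0.009200 = 1641 m³/day.

1640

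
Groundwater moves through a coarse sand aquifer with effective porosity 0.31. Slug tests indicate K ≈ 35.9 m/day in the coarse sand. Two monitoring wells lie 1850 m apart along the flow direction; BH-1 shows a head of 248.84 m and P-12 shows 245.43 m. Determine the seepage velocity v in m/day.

Hydraulic gradient i = (248.84 − 245.43) / 1850 = 3.41 / 1850 = 0.001843.
Darcy flux q = K · i = 35.90 × 0.001843 = 0.06617 m/day.
Seepage velocity v = q / n_e = 0.06617 / 0.31 = 0.2135 m/day.

0.213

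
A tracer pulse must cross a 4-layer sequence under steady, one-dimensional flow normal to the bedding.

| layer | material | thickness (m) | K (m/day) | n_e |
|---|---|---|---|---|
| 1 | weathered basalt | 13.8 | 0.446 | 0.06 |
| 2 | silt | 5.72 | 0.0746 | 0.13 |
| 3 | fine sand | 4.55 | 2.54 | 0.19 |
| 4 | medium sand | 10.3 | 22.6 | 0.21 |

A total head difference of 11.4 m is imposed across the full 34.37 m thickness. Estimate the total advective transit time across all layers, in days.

With flow normal to the layers, continuity requires the same specific discharge q through every layer.
Σ(b_i/K_i) = 13.8/0.446 + 5.72/0.0746 + 4.55/2.54 + 10.3/22.6 = 109.9 d.
q = Δh / Σ(b_i/K_i) = 11.4 / 109.9 = 0.1038 m/day.
In each layer the seepage velocity is v_i = q/n_i, so the layer transit time is t_i = b_i·n_i / q:
  layer 1 (weathered basalt): t_1 = 13.8 × 0.06 / 0.1038 = 7.980 d
  layer 2 (silt): t_2 = 5.72 × 0.13 / 0.1038 = 7.166 d
  layer 3 (fine sand): t_3 = 4.55 × 0.19 / 0.1038 = 8.331 d
  layer 4 (medium sand): t_4 = 10.3 × 0.21 / 0.1038 = 20.85 d
Total t = Σ t_i = 44.32 days.

44.3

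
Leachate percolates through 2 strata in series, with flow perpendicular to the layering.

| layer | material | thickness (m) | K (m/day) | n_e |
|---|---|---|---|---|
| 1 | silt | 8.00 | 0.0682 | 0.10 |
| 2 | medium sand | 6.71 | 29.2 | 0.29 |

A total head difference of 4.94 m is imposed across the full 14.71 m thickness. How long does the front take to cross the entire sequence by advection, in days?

With flow normal to the layers, continuity requires the same specific discharge q through every layer.
Σ(b_i/K_i) = 8.00/0.0682 + 6.71/29.2 = 117.5 d.
q = Δh / Σ(b_i/K_i) = 4.94 / 117.5 = 0.04203 m/day.
In each layer the seepage velocity is v_i = q/n_i, so the layer transit time is t_i = b_i·n_i / q:
  layer 1 (silt): t_1 = 8.00 × 0.10 / 0.04203 = 19.03 d
  layer 2 (medium sand): t_2 = 6.71 × 0.29 / 0.04203 = 46.30 d
Total t = Σ t_i = 65.33 days.

65.3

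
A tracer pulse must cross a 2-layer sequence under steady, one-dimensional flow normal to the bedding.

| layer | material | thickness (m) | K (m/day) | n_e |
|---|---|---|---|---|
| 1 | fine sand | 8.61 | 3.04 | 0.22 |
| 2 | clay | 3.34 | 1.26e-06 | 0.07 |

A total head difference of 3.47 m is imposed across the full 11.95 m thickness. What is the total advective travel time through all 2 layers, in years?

With flow normal to the layers, continuity requires the same specific discharge q through every layer.
Σ(b_i/K_i) = 8.61/3.04 + 3.34/1.26e-06 = 2.651e+06 d.
q = Δh / Σ(b_i/K_i) = 3.47 / 2.651e+06 = 1.309e-06 m/day.
In each layer the seepage velocity is v_i = q/n_i, so the layer transit time is t_i = b_i·n_i / q:
  layer 1 (fine sand): t_1 = 8.61 × 0.22 / 1.309e-06 = 1.447e+06 d
  layer 2 (clay): t_2 = 3.34 × 0.07 / 1.309e-06 = 1.786e+05 d
Total t = Σ t_i = 1.626e+06 days = 4451 years.

4450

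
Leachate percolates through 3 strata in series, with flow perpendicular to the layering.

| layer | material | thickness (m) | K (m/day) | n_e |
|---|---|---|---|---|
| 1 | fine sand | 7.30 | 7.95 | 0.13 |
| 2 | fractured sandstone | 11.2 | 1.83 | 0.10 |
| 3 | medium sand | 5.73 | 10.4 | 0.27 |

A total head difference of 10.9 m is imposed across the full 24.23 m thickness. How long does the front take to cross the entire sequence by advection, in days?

2.52

With flow normal to the layers, continuity requires the same specific discharge q through every layer.
Σ(b_i/K_i) = 7.30/7.95 + 11.2/1.83 + 5.73/10.4 = 7.589 d.
q = Δh / Σ(b_i/K_i) = 10.9 / 7.589 = 1.436 m/day.
In each layer the seepage velocity is v_i = q/n_i, so the layer transit time is t_i = b_i·n_i / q:
  layer 1 (fine sand): t_1 = 7.30 × 0.13 / 1.436 = 0.6608 d
  layer 2 (fractured sandstone): t_2 = 11.2 × 0.10 / 1.436 = 0.7798 d
  layer 3 (medium sand): t_3 = 5.73 × 0.27 / 1.436 = 1.077 d
Total t = Σ t_i = 2.518 days.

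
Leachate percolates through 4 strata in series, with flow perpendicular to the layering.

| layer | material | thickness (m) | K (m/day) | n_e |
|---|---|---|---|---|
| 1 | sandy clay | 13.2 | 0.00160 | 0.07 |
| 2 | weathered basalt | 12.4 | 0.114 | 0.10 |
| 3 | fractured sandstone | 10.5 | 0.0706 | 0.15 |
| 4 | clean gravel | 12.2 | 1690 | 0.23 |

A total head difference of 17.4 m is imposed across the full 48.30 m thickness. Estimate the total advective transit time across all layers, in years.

With flow normal to the layers, continuity requires the same specific discharge q through every layer.
Σ(b_i/K_i) = 13.2/0.00160 + 12.4/0.114 + 10.5/0.0706 + 12.2/1690 = 8508 d.
q = Δh / Σ(b_i/K_i) = 17.4 / 8508 = 0.002045 m/day.
In each layer the seepage velocity is v_i = q/n_i, so the layer transit time is t_i = b_i·n_i / q:
  layer 1 (sandy clay): t_1 = 13.2 × 0.07 / 0.002045 = 451.8 d
  layer 2 (weathered basalt): t_2 = 12.4 × 0.10 / 0.002045 = 606.3 d
  layer 3 (fractured sandstone): t_3 = 10.5 × 0.15 / 0.002045 = 770.1 d
  layer 4 (clean gravel): t_4 = 12.2 × 0.23 / 0.002045 = 1372 d
Total t = Σ t_i = 3200 days = 8.761 years.

8.76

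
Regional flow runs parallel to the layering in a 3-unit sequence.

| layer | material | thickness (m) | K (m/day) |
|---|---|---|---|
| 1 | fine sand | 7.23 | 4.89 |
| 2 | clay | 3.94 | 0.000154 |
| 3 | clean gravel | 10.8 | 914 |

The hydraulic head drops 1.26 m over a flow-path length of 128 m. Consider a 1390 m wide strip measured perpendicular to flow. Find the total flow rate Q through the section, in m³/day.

Flow is parallel to layering, so each bed carries its own Darcy discharge and the transmissivities add.
Σ(K_i·b_i) = 4.89×7.23 + 0.000154×3.94 + 914×10.8 = 9907 m²/day.
Hydraulic gradient i = Δh / L = 1.26 / 128 = 0.009844.
Q = Σ(K_i·b_i) · W · i = 9907 × 1390 × 0.009844 = 1.355e+05 m³/day.

136000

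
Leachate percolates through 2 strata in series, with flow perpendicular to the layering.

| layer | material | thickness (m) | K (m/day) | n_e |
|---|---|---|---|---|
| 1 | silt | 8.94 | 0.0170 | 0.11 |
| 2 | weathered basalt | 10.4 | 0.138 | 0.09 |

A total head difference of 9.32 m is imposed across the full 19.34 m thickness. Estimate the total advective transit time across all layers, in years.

With flow normal to the layers, continuity requires the same specific discharge q through every layer.
Σ(b_i/K_i) = 8.94/0.0170 + 10.4/0.138 = 601.2 d.
q = Δh / Σ(b_i/K_i) = 9.32 / 601.2 = 0.01550 m/day.
In each layer the seepage velocity is v_i = q/n_i, so the layer transit time is t_i = b_i·n_i / q:
  layer 1 (silt): t_1 = 8.94 × 0.11 / 0.01550 = 63.44 d
  layer 2 (weathered basalt): t_2 = 10.4 × 0.09 / 0.01550 = 60.38 d
Total t = Σ t_i = 123.8 days = 0.3390 years.

0.339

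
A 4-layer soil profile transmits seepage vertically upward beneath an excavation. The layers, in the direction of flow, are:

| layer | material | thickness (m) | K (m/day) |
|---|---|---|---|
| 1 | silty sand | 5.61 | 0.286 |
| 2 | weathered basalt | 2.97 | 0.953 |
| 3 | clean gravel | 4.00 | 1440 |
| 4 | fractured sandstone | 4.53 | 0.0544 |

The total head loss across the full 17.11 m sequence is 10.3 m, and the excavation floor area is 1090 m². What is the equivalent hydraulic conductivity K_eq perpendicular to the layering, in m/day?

Flow is perpendicular to layering, so the layers act in series and the equivalent K is the thickness-weighted harmonic mean.
Total thickness L = 5.61 + 2.97 + 4.00 + 4.53 = 17.11 m.
Σ(b_i/K_i) = 5.61/0.286 + 2.97/0.953 + 4.00/1440 + 4.53/0.0544 = 106.0 d.
K_eq = L / Σ(b_i/K_i) = 17.11 / 106.0 = 0.1614 m/day.

0.161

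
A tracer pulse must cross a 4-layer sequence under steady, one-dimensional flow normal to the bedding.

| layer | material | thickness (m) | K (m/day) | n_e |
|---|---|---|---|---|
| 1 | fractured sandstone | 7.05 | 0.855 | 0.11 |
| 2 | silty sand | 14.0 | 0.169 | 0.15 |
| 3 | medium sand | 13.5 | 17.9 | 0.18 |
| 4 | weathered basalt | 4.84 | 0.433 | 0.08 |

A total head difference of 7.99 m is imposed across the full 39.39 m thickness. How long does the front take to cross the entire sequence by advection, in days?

73.4

With flow normal to the layers, continuity requires the same specific discharge q through every layer.
Σ(b_i/K_i) = 7.05/0.855 + 14.0/0.169 + 13.5/17.9 + 4.84/0.433 = 103.0 d.
q = Δh / Σ(b_i/K_i) = 7.99 / 103.0 = 0.07756 m/day.
In each layer the seepage velocity is v_i = q/n_i, so the layer transit time is t_i = b_i·n_i / q:
  layer 1 (fractured sandstone): t_1 = 7.05 × 0.11 / 0.07756 = 9.999 d
  layer 2 (silty sand): t_2 = 14.0 × 0.15 / 0.07756 = 27.08 d
  layer 3 (medium sand): t_3 = 13.5 × 0.18 / 0.07756 = 31.33 d
  layer 4 (weathered basalt): t_4 = 4.84 × 0.08 / 0.07756 = 4.992 d
Total t = Σ t_i = 73.40 days.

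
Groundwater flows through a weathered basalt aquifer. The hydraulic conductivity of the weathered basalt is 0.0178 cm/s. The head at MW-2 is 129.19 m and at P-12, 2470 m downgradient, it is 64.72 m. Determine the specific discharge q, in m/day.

Convert K: 0.0178 cm/s × 864 = 15.38 m/day.
Hydraulic gradient i = (129.19 − 64.72) / 2470 = 64.47 / 2470 = 0.02610.
Specific discharge q = K · i = 15.38 × 0.02610 = 0.4014 m/day.

0.401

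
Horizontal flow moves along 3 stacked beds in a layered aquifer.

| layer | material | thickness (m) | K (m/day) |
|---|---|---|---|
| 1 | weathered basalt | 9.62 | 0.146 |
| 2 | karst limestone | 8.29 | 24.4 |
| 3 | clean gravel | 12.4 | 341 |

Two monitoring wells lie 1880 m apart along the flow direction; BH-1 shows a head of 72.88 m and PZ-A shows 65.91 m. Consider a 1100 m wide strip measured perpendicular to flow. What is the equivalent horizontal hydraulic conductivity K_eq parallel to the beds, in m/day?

146

Flow is parallel to layering, so each bed carries its own Darcy discharge and the transmissivities add.
Σ(K_i·b_i) = 0.146×9.62 + 24.4×8.29 + 341×12.4 = 4432 m²/day.
Total thickness b = 30.31 m, so K_eq = Σ(K_i·b_i)/b = 146.2 m/day.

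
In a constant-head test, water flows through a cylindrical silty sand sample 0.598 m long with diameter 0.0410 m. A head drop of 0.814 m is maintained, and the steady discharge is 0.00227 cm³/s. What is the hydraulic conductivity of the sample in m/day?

Cross-sectional area A = π·(d/2)² = π × (0.0410/2)² = 0.001320 m².
Convert discharge: 0.00227 cm³/s = 2.270e-09 m³/s.
Darcy's law rearranged: K = Q·L / (A·Δh) = 2.270e-09 × 0.598 / (0.001320 × 0.814) = 1.263e-06 m/s = 0.1091 m/day.

0.109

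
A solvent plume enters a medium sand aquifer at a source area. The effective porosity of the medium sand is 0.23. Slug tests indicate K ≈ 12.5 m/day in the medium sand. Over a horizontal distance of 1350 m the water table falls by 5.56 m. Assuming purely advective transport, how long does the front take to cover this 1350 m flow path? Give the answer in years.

16.5

Hydraulic gradient i = Δh / L = 5.56 / 1350 = 0.004119.
Darcy flux q = K · i = 12.50 × 0.004119 = 0.05148 m/day.
Seepage velocity v = q / n_e = 0.05148 / 0.23 = 0.2238 m/day.
Travel time t = L / v = 1350 / 0.2238 = 6031 days = 16.51 years.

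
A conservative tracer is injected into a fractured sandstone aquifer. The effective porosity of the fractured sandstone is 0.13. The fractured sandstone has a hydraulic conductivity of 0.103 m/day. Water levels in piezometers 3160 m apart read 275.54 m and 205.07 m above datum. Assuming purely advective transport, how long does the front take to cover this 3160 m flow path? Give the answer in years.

490

Hydraulic gradient i = (275.54 − 205.07) / 3160 = 70.47 / 3160 = 0.02230.
Darcy flux q = K · i = 0.1030 × 0.02230 = 0.002297 m/day.
Seepage velocity v = q / n_e = 0.002297 / 0.13 = 0.01767 m/day.
Travel time t = L / v = 3160 / 0.01767 = 1.788e+05 days = 489.7 years.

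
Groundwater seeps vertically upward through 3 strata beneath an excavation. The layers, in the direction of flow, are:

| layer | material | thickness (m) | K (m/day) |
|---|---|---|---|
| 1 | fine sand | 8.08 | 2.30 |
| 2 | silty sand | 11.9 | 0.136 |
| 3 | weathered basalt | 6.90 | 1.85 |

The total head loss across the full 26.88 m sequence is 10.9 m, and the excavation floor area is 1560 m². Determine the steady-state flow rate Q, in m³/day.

Flow is perpendicular to layering, so the layers act in series and the equivalent K is the thickness-weighted harmonic mean.
Total thickness L = 8.08 + 11.9 + 6.90 = 26.88 m.
Σ(b_i/K_i) = 8.08/2.30 + 11.9/0.136 + 6.90/1.85 = 94.74 d.
K_eq = L / Σ(b_i/K_i) = 26.88 / 94.74 = 0.2837 m/day.
Q = K_eq · A · (Δh/L) = 0.2837 × 1560 × (10.9/26.88) = 179.5 m³/day.

179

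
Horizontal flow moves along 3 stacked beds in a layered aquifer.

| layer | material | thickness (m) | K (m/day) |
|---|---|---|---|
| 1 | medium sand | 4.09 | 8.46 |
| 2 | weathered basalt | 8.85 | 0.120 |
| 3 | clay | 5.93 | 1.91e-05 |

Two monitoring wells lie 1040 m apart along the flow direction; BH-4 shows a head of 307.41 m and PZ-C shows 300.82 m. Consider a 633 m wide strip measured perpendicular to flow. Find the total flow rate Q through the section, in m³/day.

143

Flow is parallel to layering, so each bed carries its own Darcy discharge and the transmissivities add.
Σ(K_i·b_i) = 8.46×4.09 + 0.120×8.85 + 1.91e-05×5.93 = 35.66 m²/day.
Hydraulic gradient i = (307.41 − 300.82) / 1040 = 6.59 / 1040 = 0.006337.
Q = Σ(K_i·b_i) · W · i = 35.66 × 633 × 0.006337 = 143.0 m³/day.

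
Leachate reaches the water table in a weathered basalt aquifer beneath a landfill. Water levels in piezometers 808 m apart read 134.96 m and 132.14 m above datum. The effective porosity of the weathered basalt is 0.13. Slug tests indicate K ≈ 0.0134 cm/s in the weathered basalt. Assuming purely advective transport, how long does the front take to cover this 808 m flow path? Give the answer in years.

Convert K: 0.0134 cm/s × 864 = 11.58 m/day.
Hydraulic gradient i = (134.96 − 132.14) / 808 = 2.82 / 808 = 0.003490.
Darcy flux q = K · i = 11.58 × 0.003490 = 0.04041 m/day.
Seepage velocity v = q / n_e = 0.04041 / 0.13 = 0.3108 m/day.
Travel time t = L / v = 808 / 0.3108 = 2600 days = 7.117 years.

7.12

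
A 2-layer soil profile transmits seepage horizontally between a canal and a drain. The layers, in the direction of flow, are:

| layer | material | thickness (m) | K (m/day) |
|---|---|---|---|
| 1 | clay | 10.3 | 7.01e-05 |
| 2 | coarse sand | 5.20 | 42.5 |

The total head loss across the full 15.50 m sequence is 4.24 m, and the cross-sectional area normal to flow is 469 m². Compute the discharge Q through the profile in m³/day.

0.0135

Flow is perpendicular to layering, so the layers act in series and the equivalent K is the thickness-weighted harmonic mean.
Total thickness L = 10.3 + 5.20 = 15.50 m.
Σ(b_i/K_i) = 10.3/7.01e-05 + 5.20/42.5 = 1.469e+05 d.
K_eq = L / Σ(b_i/K_i) = 15.50 / 1.469e+05 = 0.0001055 m/day.
Q = K_eq · A · (Δh/L) = 0.0001055 × 469 × (4.24/15.50) = 0.01353 m³/day.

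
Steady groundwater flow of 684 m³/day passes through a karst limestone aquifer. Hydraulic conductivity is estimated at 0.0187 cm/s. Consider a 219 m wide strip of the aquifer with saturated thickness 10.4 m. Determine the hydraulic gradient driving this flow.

0.0186

Convert K: 0.0187 cm/s × 864 = 16.16 m/day.
Cross-sectional area A = 219 × 10.4 = 2278 m².
From Q = K·A·i, i = Q / (K·A) = 684 / (16.16 × 2278) = 0.01859.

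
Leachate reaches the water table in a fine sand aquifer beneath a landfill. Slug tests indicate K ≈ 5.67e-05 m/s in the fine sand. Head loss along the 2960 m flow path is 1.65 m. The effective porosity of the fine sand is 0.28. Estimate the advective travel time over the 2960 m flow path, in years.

831

Convert K: 5.67e-05 m/s × 86400 = 4.899 m/day.
Hydraulic gradient i = Δh / L = 1.65 / 2960 = 0.0005574.
Darcy flux q = K · i = 4.899 × 0.0005574 = 0.002731 m/day.
Seepage velocity v = q / n_e = 0.002731 / 0.28 = 0.009753 m/day.
Travel time t = L / v = 2960 / 0.009753 = 3.035e+05 days = 830.9 years.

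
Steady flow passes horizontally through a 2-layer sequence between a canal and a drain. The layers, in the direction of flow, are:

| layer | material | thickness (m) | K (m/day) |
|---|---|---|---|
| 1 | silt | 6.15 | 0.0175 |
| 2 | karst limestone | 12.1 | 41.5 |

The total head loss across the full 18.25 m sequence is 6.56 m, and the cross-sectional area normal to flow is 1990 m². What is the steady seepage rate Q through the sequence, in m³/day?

37.1

Flow is perpendicular to layering, so the layers act in series and the equivalent K is the thickness-weighted harmonic mean.
Total thickness L = 6.15 + 12.1 = 18.25 m.
Σ(b_i/K_i) = 6.15/0.0175 + 12.1/41.5 = 351.7 d.
K_eq = L / Σ(b_i/K_i) = 18.25 / 351.7 = 0.05189 m/day.
Q = K_eq · A · (Δh/L) = 0.05189 × 1990 × (6.56/18.25) = 37.12 m³/day.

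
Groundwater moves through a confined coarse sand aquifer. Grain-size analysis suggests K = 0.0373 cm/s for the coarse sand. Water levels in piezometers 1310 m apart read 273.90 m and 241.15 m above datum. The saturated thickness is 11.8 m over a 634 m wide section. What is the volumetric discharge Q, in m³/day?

6030

Convert K: 0.0373 cm/s × 864 = 32.23 m/day.
Cross-sectional area A = 634 × 11.8 = 7481 m².
Hydraulic gradient i = (273.90 − 241.15) / 1310 = 32.75 / 1310 = 0.02500.
Darcy's law: Q = K · A · i = 32.23 × 7481 × 0.02500 = 6027 m³/day.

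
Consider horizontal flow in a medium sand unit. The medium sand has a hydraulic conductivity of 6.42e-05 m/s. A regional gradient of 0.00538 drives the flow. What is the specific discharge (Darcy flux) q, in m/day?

0.0298

Convert K: 6.42e-05 m/s × 86400 = 5.547 m/day.
Hydraulic gradient i = 0.00538.
Specific discharge q = K · i = 5.547 × 0.005380 = 0.02984 m/day.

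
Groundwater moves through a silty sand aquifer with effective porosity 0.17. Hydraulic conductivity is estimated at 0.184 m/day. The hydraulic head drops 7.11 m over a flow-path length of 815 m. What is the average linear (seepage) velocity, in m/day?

Hydraulic gradient i = Δh / L = 7.11 / 815 = 0.008724.
Darcy flux q = K · i = 0.1840 × 0.008724 = 0.001605 m/day.
Seepage velocity v = q / n_e = 0.001605 / 0.17 = 0.009442 m/day.

0.00944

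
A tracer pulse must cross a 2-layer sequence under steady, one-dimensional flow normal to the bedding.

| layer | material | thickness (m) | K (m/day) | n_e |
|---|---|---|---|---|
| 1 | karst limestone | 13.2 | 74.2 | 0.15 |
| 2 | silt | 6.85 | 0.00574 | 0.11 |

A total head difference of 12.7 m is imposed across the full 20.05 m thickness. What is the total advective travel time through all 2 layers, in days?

With flow normal to the layers, continuity requires the same specific discharge q through every layer.
Σ(b_i/K_i) = 13.2/74.2 + 6.85/0.00574 = 1194 d.
q = Δh / Σ(b_i/K_i) = 12.7 / 1194 = 0.01064 m/day.
In each layer the seepage velocity is v_i = q/n_i, so the layer transit time is t_i = b_i·n_i / q:
  layer 1 (karst limestone): t_1 = 13.2 × 0.15 / 0.01064 = 186.1 d
  layer 2 (silt): t_2 = 6.85 × 0.11 / 0.01064 = 70.81 d
Total t = Σ t_i = 256.9 days.

257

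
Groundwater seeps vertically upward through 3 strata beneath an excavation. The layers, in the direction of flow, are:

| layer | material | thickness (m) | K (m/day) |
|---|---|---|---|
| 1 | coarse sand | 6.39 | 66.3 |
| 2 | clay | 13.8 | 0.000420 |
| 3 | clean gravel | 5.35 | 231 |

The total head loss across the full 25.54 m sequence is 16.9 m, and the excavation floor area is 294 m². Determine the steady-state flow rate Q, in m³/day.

0.151

Flow is perpendicular to layering, so the layers act in series and the equivalent K is the thickness-weighted harmonic mean.
Total thickness L = 6.39 + 13.8 + 5.35 = 25.54 m.
Σ(b_i/K_i) = 6.39/66.3 + 13.8/0.000420 + 5.35/231 = 32857 d.
K_eq = L / Σ(b_i/K_i) = 25.54 / 32857 = 0.0007773 m/day.
Q = K_eq · A · (Δh/L) = 0.0007773 × 294 × (16.9/25.54) = 0.1512 m³/day.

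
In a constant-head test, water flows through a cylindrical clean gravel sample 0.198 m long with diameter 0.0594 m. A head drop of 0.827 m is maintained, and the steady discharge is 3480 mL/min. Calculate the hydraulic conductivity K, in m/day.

433

Cross-sectional area A = π·(d/2)² = π × (0.0594/2)² = 0.002771 m².
Convert discharge: 3480 mL/min = 5.800e-05 m³/s.
Darcy's law rearranged: K = Q·L / (A·Δh) = 5.800e-05 × 0.198 / (0.002771 × 0.827) = 0.005011 m/s = 433.0 m/day.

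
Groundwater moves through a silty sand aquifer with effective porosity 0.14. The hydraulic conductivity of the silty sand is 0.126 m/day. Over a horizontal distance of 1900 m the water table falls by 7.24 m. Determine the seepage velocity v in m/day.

0.00343

Hydraulic gradient i = Δh / L = 7.24 / 1900 = 0.003811.
Darcy flux q = K · i = 0.1260 × 0.003811 = 0.0004801 m/day.
Seepage velocity v = q / n_e = 0.0004801 / 0.14 = 0.003429 m/day.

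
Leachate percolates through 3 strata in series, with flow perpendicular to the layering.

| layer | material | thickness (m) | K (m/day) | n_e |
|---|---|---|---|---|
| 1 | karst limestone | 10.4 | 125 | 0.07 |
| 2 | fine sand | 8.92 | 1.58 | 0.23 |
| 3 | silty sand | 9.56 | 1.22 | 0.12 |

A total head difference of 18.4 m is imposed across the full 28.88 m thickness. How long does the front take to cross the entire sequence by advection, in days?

With flow normal to the layers, continuity requires the same specific discharge q through every layer.
Σ(b_i/K_i) = 10.4/125 + 8.92/1.58 + 9.56/1.22 = 13.56 d.
q = Δh / Σ(b_i/K_i) = 18.4 / 13.56 = 1.356 m/day.
In each layer the seepage velocity is v_i = q/n_i, so the layer transit time is t_i = b_i·n_i / q:
  layer 1 (karst limestone): t_1 = 10.4 × 0.07 / 1.356 = 0.5367 d
  layer 2 (fine sand): t_2 = 8.92 × 0.23 / 1.356 = 1.512 d
  layer 3 (silty sand): t_3 = 9.56 × 0.12 / 1.356 = 0.8457 d
Total t = Σ t_i = 2.895 days.

2.89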